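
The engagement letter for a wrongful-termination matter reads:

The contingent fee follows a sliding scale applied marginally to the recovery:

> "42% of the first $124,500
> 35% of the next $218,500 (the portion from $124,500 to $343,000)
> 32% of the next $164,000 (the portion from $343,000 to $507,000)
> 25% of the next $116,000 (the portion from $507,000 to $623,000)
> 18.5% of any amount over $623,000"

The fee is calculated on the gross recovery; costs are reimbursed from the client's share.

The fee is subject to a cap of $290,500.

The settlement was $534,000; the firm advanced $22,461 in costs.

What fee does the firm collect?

$187,995.00

Fee base is the gross recovery, $534,000; costs are reimbursed separately.
First $124,500 at 42% = $52,290.00
Next $218,500 at 35% = $76,475.00
Next $164,000 at 32% = $52,480.00
Remaining $27,000 at 25% = $6,750.00
Fee: $52,290.00 + $76,475.00 + $52,480.00 + $6,750.00 = $187,995.00
$187,995.00 is under the $290,500 cap.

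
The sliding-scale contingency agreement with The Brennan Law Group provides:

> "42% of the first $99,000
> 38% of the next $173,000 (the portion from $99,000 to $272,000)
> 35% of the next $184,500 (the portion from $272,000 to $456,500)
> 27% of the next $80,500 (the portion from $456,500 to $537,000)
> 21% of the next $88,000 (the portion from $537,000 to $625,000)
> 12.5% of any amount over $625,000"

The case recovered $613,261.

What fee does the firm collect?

$209,644.81

First $99,000 at 42% = $41,580.00
Next $173,000 at 38% = $65,740.00
Next $184,500 at 35% = $64,575.00
Next $80,500 at 27% = $21,735.00
Remaining $76,261 at 21% = $16,014.81
Fee: $41,580.00 + $65,740.00 + $64,575.00 + $21,735.00 + $16,014.81 = $209,644.81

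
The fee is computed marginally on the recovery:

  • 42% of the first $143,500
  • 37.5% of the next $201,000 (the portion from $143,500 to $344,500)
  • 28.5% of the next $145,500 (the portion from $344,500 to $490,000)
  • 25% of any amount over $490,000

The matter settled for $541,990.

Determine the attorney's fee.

$190,110.00

First $143,500 at 42% = $60,270.00
Next $201,000 at 37.5% = $75,375.00
Next $145,500 at 28.5% = $41,467.50
Remaining $51,990 at 25% = $12,997.50
Fee: $60,270.00 + $75,375.00 + $41,467.50 + $12,997.50 = $190,110.00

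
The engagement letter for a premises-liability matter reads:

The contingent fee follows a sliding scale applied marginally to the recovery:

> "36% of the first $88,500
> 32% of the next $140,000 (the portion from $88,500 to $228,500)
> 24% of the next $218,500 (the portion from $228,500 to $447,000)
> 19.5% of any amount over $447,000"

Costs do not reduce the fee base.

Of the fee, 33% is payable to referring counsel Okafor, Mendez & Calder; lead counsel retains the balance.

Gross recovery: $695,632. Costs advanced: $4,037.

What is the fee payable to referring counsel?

Fee base is the gross recovery, $695,632; costs are reimbursed separately.
First $88,500 at 36% = $31,860.00
Next $140,000 at 32% = $44,800.00
Next $218,500 at 24% = $52,440.00
Remaining $248,632 at 19.5% = $48,483.24
Fee: $31,860.00 + $44,800.00 + $52,440.00 + $48,483.24 = $177,583.24
Referral share: 33% of $177,583.24 = $58,602.47; lead counsel retains $177,583.24 − $58,602.47 = $118,980.77.

$58,602.47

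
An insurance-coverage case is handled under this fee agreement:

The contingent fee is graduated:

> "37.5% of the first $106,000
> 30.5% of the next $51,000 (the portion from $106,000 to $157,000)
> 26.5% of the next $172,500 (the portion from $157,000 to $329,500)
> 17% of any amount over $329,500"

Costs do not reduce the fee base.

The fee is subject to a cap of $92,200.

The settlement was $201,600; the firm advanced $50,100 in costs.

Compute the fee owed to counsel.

$67,124.00

Fee base is the gross recovery, $201,600; costs are reimbursed separately.
First $106,000 at 37.5% = $39,750.00
Next $51,000 at 30.5% = $15,555.00
Remaining $44,600 at 26.5% = $11,819.00
Fee: $39,750.00 + $15,555.00 + $11,819.00 = $67,124.00
$67,124.00 is under the $92,200 cap.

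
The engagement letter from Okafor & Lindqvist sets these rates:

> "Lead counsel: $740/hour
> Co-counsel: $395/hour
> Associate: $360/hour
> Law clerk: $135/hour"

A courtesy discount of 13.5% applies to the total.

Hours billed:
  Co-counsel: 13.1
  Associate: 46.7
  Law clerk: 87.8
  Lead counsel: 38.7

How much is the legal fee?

$54,043.04

Lead counsel: 38.7 × $740 = $28,638.00
Co-counsel: 13.1 × $395 = $5,174.50
Associate: 46.7 × $360 = $16,812.00
Law clerk: 87.8 × $135 = $11,853.00
Subtotal: $62,477.50
Less 13.5% discount: −$8,434.46
Total: $62,477.50 − $8,434.46 = $54,043.04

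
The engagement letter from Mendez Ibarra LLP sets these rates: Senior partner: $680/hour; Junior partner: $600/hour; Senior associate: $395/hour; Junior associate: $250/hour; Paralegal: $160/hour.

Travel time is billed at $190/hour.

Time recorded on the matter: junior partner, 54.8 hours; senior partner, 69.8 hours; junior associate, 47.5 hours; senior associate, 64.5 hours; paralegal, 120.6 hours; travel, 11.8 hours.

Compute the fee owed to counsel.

Senior partner: 69.8 × $680 = $47,464.00
Junior partner: 54.8 × $600 = $32,880.00
Senior associate: 64.5 × $395 = $25,477.50
Junior associate: 47.5 × $250 = $11,875.00
Paralegal: 120.6 × $160 = $19,296.00
Subtotal: $47,464.00 + $32,880.00 + $25,477.50 + $11,875.00 + $19,296.00 = $136,992.50
Travel: 11.8 × $190 = $2,242.00
Total: $136,992.50 + $2,242.00 = $139,234.50

$139,234.50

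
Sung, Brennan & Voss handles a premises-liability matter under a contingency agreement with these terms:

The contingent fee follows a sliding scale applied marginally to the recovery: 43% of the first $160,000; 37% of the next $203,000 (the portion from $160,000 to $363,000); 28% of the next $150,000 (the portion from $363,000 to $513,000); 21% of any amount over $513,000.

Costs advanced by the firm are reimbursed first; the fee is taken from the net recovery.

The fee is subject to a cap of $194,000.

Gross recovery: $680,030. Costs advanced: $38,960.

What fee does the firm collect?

Fee base (net of costs): $680,030 − $38,960 = $641,070
First $160,000 at 43% = $68,800.00
Next $203,000 at 37% = $75,110.00
Next $150,000 at 28% = $42,000.00
Remaining $128,070 at 21% = $26,894.70
Fee: $68,800.00 + $75,110.00 + $42,000.00 + $26,894.70 = $212,804.70
$212,804.70 exceeds the $194,000 cap, so the fee is capped at $194,000.00.

$194,000.00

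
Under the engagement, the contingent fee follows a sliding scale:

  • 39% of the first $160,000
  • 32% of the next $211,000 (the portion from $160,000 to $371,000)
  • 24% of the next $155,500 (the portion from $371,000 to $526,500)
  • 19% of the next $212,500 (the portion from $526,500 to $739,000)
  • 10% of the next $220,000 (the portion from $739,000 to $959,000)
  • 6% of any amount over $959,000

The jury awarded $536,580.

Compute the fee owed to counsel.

First $160,000 at 39% = $62,400.00
Next $211,000 at 32% = $67,520.00
Next $155,500 at 24% = $37,320.00
Remaining $10,080 at 19% = $1,915.20
Fee: $62,400.00 + $67,520.00 + $37,320.00 + $1,915.20 = $169,155.20

$169,155.20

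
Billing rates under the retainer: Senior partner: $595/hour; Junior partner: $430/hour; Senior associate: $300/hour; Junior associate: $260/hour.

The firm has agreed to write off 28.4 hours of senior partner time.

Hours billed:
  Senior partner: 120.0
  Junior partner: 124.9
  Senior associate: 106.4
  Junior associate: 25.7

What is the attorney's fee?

$146,811.00

Senior partner: 120.0 × $595 = $71,400.00
Junior partner: 124.9 × $430 = $53,707.00
Senior associate: 106.4 × $300 = $31,920.00
Junior associate: 25.7 × $260 = $6,682.00
Subtotal: $163,709.00
Write-off: 28.4 × $595 = $16,898.00
Total: $163,709.00 − $16,898.00 = $146,811.00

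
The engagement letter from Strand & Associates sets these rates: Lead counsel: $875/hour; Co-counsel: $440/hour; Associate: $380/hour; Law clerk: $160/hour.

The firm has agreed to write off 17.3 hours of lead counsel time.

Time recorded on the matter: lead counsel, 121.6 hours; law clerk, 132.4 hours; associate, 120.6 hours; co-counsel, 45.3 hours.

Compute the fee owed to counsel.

$178,206.50

Lead counsel: 121.6 × $875 = $106,400.00
Co-counsel: 45.3 × $440 = $19,932.00
Associate: 120.6 × $380 = $45,828.00
Law clerk: 132.4 × $160 = $21,184.00
Subtotal: $193,344.00
Write-off: 17.3 × $875 = $15,137.50
Total: $193,344.00 − $15,137.50 = $178,206.50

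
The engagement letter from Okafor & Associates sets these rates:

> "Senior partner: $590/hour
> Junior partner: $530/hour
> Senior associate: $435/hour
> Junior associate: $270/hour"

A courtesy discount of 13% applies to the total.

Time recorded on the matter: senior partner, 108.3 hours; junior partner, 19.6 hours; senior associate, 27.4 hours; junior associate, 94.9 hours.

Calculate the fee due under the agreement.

Senior partner: 108.3 × $590 = $63,897.00
Junior partner: 19.6 × $530 = $10,388.00
Senior associate: 27.4 × $435 = $11,919.00
Junior associate: 94.9 × $270 = $25,623.00
Subtotal: $111,827.00
Less 13% discount: −$14,537.51
Total: $111,827.00 − $14,537.51 = $97,289.49

$97,289.49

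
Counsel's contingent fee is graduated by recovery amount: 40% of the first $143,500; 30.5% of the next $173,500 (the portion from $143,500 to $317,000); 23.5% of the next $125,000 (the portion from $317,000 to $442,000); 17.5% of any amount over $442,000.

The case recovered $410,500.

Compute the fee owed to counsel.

$132,290.00

First $143,500 at 40% = $57,400.00
Next $173,500 at 30.5% = $52,917.50
Remaining $93,500 at 23.5% = $21,972.50
Fee: $57,400.00 + $52,917.50 + $21,972.50 = $132,290.00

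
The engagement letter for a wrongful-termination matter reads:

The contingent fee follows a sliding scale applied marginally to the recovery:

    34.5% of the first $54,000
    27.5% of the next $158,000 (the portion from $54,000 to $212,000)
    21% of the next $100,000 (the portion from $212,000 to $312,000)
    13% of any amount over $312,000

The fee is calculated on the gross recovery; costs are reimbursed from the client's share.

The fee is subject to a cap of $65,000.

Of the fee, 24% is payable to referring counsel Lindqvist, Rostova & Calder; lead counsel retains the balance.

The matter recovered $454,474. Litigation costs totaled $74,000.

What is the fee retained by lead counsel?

Fee base is the gross recovery, $454,474; costs are reimbursed separately.
First $54,000 at 34.5% = $18,630.00
Next $158,000 at 27.5% = $43,450.00
Next $100,000 at 21% = $21,000.00
Remaining $142,474 at 13% = $18,521.62
Fee: $18,630.00 + $43,450.00 + $21,000.00 + $18,521.62 = $101,601.62
$101,601.62 exceeds the $65,000 cap, so the fee is capped at $65,000.00.
Referral share: 24% of $65,000.00 = $15,600.00; lead counsel retains $65,000.00 − $15,600.00 = $49,400.00.

$49,400.00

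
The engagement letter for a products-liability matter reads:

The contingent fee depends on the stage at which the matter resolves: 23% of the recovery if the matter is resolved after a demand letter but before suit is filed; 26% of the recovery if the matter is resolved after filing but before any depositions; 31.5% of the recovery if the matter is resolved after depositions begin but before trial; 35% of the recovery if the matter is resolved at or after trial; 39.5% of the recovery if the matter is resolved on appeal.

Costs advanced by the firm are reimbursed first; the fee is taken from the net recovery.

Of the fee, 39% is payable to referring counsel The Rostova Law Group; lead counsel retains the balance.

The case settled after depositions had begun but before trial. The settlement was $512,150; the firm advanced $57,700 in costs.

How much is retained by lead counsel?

$87,322.57

Fee base (net of costs): $512,150 − $57,700 = $454,450
The matter settled after depositions had begun but before trial, so the 31.5% rate applies.
$454,450 × 31.5% = $143,151.75
Referral share: 39% of $143,151.75 = $55,829.18; lead counsel retains $143,151.75 − $55,829.18 = $87,322.57.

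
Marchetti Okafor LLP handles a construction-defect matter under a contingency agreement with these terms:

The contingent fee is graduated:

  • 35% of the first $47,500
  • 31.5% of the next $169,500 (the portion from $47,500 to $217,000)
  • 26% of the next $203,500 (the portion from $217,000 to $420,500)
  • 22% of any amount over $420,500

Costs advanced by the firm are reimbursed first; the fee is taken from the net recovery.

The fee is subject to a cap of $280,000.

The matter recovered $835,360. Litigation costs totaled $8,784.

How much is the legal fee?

Fee base (net of costs): $835,360 − $8,784 = $826,576
First $47,500 at 35% = $16,625.00
Next $169,500 at 31.5% = $53,392.50
Next $203,500 at 26% = $52,910.00
Remaining $406,076 at 22% = $89,336.72
Fee: $16,625.00 + $53,392.50 + $52,910.00 + $89,336.72 = $212,264.22
$212,264.22 is under the $280,000 cap.

$212,264.22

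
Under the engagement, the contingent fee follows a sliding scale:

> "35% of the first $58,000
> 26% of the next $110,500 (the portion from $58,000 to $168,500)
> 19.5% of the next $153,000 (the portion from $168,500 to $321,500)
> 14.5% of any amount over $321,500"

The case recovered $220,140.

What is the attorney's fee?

First $58,000 at 35% = $20,300.00
Next $110,500 at 26% = $28,730.00
Remaining $51,640 at 19.5% = $10,069.80
Fee: $20,300.00 + $28,730.00 + $10,069.80 = $59,099.80

$59,099.80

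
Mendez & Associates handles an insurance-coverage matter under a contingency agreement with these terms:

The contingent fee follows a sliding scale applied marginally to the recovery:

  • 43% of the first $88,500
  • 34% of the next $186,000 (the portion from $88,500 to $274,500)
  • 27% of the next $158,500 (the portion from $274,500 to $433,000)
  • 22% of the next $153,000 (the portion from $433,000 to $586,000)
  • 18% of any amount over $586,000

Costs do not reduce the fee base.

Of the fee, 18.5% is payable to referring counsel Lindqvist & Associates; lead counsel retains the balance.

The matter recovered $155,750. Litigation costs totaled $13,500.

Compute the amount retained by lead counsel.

Fee base is the gross recovery, $155,750; costs are reimbursed separately.
First $88,500 at 43% = $38,055.00
Remaining $67,250 at 34% = $22,865.00
Fee: $38,055.00 + $22,865.00 = $60,920.00
Referral share: 18.5% of $60,920.00 = $11,270.20; lead counsel retains $60,920.00 − $11,270.20 = $49,649.80.

$49,649.80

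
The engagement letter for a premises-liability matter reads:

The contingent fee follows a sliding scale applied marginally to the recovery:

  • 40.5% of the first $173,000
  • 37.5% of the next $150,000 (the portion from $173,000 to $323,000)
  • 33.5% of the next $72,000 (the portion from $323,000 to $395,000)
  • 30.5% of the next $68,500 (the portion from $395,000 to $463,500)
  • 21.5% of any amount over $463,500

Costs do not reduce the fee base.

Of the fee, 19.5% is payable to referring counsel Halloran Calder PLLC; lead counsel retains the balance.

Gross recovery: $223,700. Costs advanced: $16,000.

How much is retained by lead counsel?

$71,707.39

Fee base is the gross recovery, $223,700; costs are reimbursed separately.
First $173,000 at 40.5% = $70,065.00
Remaining $50,700 at 37.5% = $19,012.50
Fee: $70,065.00 + $19,012.50 = $89,077.50
Referral share: 19.5% of $89,077.50 = $17,370.11; lead counsel retains $89,077.50 − $17,370.11 = $71,707.39.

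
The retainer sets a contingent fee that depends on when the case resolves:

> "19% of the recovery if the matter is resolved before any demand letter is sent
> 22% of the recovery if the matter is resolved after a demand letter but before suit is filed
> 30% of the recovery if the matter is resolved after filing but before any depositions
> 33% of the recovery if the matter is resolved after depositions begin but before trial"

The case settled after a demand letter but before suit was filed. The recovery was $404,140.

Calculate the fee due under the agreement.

$88,910.80

The matter settled after a demand letter but before suit was filed, so the 22% rate applies.
$404,140 × 22% = $88,910.80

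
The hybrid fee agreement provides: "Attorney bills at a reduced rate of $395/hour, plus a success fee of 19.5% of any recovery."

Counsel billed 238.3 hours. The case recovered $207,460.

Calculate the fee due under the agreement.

Hourly: 238.3 × $395 = $94,128.50
Success fee: 19.5% of $207,460 = $40,454.70
Total: $94,128.50 + $40,454.70 = $134,583.20

$134,583.20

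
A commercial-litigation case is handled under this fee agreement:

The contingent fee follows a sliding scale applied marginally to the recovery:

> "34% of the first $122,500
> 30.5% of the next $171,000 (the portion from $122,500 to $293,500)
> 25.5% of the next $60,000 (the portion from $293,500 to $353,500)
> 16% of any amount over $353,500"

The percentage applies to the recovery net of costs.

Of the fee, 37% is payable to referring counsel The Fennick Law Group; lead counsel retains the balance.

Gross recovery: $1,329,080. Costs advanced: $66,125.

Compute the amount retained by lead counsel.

$160,409.21

Fee base (net of costs): $1,329,080 − $66,125 = $1,262,955
First $122,500 at 34% = $41,650.00
Next $171,000 at 30.5% = $52,155.00
Next $60,000 at 25.5% = $15,300.00
Remaining $909,455 at 16% = $145,512.80
Fee: $41,650.00 + $52,155.00 + $15,300.00 + $145,512.80 = $254,617.80
Referral share: 37% of $254,617.80 = $94,208.59; lead counsel retains $254,617.80 − $94,208.59 = $160,409.21.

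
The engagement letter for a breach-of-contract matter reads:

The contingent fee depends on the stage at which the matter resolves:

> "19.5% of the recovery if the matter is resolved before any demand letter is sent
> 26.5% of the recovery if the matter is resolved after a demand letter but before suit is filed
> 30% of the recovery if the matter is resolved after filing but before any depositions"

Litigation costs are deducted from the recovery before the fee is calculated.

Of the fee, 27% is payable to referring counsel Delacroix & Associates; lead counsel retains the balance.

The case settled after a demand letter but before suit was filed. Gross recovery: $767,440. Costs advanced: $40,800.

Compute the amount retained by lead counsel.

$140,568.51

Fee base (net of costs): $767,440 − $40,800 = $726,640
The matter settled after a demand letter but before suit was filed, so the 26.5% rate applies.
$726,640 × 26.5% = $192,559.60
Referral share: 27% of $192,559.60 = $51,991.09; lead counsel retains $192,559.60 − $51,991.09 = $140,568.51.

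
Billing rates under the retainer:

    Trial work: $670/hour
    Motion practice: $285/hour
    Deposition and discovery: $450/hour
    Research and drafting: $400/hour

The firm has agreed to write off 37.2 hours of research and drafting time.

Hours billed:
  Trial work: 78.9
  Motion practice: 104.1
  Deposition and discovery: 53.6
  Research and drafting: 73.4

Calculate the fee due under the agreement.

Trial work: 78.9 × $670 = $52,863.00
Motion practice: 104.1 × $285 = $29,668.50
Deposition and discovery: 53.6 × $450 = $24,120.00
Research and drafting: 73.4 × $400 = $29,360.00
Subtotal: $136,011.50
Write-off: 37.2 × $400 = $14,880.00
Total: $136,011.50 − $14,880.00 = $121,131.50

$121,131.50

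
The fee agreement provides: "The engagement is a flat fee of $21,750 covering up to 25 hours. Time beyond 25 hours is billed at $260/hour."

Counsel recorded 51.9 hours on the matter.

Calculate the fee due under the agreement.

Flat fee: $21,750.00
Excess hours: 51.9 − 25 = 26.9
Overrun: 26.9 × $260 = $6,994.00
Total: $21,750.00 + $6,994.00 = $28,744.00

$28,744.00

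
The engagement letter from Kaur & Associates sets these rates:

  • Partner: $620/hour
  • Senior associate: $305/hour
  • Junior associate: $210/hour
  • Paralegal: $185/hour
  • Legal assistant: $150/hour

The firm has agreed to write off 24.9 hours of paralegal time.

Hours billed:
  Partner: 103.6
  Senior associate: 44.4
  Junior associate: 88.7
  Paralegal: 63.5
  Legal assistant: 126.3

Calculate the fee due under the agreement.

$122,487.00

Partner: 103.6 × $620 = $64,232.00
Senior associate: 44.4 × $305 = $13,542.00
Junior associate: 88.7 × $210 = $18,627.00
Paralegal: 63.5 × $185 = $11,747.50
Legal assistant: 126.3 × $150 = $18,945.00
Subtotal: $127,093.50
Write-off: 24.9 × $185 = $4,606.50
Total: $127,093.50 − $4,606.50 = $122,487.00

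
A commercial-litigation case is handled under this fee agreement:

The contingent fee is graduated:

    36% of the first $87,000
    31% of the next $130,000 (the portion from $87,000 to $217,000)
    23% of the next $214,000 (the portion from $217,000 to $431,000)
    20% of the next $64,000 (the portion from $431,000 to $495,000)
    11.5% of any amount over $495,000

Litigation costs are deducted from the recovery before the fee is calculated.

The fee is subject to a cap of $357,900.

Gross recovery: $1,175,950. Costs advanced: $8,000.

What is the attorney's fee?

$211,029.25

Fee base (net of costs): $1,175,950 − $8,000 = $1,167,950
First $87,000 at 36% = $31,320.00
Next $130,000 at 31% = $40,300.00
Next $214,000 at 23% = $49,220.00
Next $64,000 at 20% = $12,800.00
Remaining $672,950 at 11.5% = $77,389.25
Fee: $31,320.00 + $40,300.00 + $49,220.00 + $12,800.00 + $77,389.25 = $211,029.25
$211,029.25 is under the $357,900 cap.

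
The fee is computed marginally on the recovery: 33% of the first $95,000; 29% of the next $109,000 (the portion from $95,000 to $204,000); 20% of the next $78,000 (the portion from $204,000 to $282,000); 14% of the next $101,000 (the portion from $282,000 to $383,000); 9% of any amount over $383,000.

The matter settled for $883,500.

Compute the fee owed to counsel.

$137,745.00

First $95,000 at 33% = $31,350.00
Next $109,000 at 29% = $31,610.00
Next $78,000 at 20% = $15,600.00
Next $101,000 at 14% = $14,140.00
Remaining $500,500 at 9% = $45,045.00
Fee: $31,350.00 + $31,610.00 + $15,600.00 + $14,140.00 + $45,045.00 = $137,745.00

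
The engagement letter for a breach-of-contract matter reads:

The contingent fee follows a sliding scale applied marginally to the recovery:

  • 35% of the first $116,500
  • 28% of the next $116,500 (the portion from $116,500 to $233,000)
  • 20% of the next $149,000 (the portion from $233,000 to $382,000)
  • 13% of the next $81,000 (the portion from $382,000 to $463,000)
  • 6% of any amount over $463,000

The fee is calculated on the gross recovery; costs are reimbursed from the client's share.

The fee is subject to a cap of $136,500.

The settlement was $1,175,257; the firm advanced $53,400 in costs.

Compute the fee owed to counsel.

$136,500.00

Fee base is the gross recovery, $1,175,257; costs are reimbursed separately.
First $116,500 at 35% = $40,775.00
Next $116,500 at 28% = $32,620.00
Next $149,000 at 20% = $29,800.00
Next $81,000 at 13% = $10,530.00
Remaining $712,257 at 6% = $42,735.42
Fee: $40,775.00 + $32,620.00 + $29,800.00 + $10,530.00 + $42,735.42 = $156,460.42
$156,460.42 exceeds the $136,500 cap, so the fee is capped at $136,500.00.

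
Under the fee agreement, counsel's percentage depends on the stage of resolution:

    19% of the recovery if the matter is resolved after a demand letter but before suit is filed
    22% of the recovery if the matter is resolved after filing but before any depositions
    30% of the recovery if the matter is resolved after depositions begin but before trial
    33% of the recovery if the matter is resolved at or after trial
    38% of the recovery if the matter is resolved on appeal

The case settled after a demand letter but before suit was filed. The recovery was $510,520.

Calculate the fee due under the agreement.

The matter settled after a demand letter but before suit was filed, so the 19% rate applies.
$510,520 × 19% = $96,998.80

$96,998.80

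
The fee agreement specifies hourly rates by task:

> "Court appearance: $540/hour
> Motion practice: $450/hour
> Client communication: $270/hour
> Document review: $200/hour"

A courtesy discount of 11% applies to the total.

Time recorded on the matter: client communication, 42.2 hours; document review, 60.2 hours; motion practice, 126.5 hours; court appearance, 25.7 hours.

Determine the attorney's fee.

Court appearance: 25.7 × $540 = $13,878.00
Motion practice: 126.5 × $450 = $56,925.00
Client communication: 42.2 × $270 = $11,394.00
Document review: 60.2 × $200 = $12,040.00
Subtotal: $94,237.00
Less 11% discount: −$10,366.07
Total: $94,237.00 − $10,366.07 = $83,870.93

$83,870.93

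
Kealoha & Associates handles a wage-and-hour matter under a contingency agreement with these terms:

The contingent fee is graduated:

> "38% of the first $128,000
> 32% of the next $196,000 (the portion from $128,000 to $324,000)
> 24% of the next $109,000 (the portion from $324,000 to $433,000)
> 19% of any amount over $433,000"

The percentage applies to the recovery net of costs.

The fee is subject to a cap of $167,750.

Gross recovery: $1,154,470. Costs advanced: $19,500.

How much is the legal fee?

$167,750.00

Fee base (net of costs): $1,154,470 − $19,500 = $1,134,970
First $128,000 at 38% = $48,640.00
Next $196,000 at 32% = $62,720.00
Next $109,000 at 24% = $26,160.00
Remaining $701,970 at 19% = $133,374.30
Fee: $48,640.00 + $62,720.00 + $26,160.00 + $133,374.30 = $270,894.30
$270,894.30 exceeds the $167,750 cap, so the fee is capped at $167,750.00.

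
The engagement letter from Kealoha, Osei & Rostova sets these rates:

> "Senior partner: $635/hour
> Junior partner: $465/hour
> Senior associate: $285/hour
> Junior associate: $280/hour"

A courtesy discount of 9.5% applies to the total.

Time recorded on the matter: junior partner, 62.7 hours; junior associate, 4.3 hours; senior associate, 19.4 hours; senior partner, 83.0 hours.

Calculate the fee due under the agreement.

$80,177.12

Senior partner: 83.0 × $635 = $52,705.00
Junior partner: 62.7 × $465 = $29,155.50
Senior associate: 19.4 × $285 = $5,529.00
Junior associate: 4.3 × $280 = $1,204.00
Subtotal: $88,593.50
Less 9.5% discount: −$8,416.38
Total: $88,593.50 − $8,416.38 = $80,177.12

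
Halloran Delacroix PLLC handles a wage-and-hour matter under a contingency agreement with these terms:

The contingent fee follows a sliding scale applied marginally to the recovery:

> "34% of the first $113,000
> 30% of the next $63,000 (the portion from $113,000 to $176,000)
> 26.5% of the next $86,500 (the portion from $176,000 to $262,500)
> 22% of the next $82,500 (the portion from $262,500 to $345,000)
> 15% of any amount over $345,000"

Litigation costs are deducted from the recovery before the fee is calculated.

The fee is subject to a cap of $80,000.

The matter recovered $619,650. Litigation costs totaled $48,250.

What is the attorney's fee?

$80,000.00

Fee base (net of costs): $619,650 − $48,250 = $571,400
First $113,000 at 34% = $38,420.00
Next $63,000 at 30% = $18,900.00
Next $86,500 at 26.5% = $22,922.50
Next $82,500 at 22% = $18,150.00
Remaining $226,400 at 15% = $33,960.00
Fee: $38,420.00 + $18,900.00 + $22,922.50 + $18,150.00 + $33,960.00 = $132,352.50
$132,352.50 exceeds the $80,000 cap, so the fee is capped at $80,000.00.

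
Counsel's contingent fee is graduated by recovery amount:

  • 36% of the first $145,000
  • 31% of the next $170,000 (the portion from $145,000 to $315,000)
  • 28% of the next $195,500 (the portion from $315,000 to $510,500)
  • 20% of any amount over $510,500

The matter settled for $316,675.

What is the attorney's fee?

$105,369.00

First $145,000 at 36% = $52,200.00
Next $170,000 at 31% = $52,700.00
Remaining $1,675 at 28% = $469.00
Fee: $52,200.00 + $52,700.00 + $469.00 = $105,369.00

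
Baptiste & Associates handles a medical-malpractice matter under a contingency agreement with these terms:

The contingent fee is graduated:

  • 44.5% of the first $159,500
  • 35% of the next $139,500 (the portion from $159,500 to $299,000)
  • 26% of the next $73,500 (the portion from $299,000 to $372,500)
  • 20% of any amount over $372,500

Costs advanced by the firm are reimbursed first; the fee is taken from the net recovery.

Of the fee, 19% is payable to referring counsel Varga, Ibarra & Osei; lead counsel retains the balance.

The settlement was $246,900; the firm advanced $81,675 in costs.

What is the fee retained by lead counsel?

Fee base (net of costs): $246,900 − $81,675 = $165,225
First $159,500 at 44.5% = $70,977.50
Remaining $5,725 at 35% = $2,003.75
Fee: $70,977.50 + $2,003.75 = $72,981.25
Referral share: 19% of $72,981.25 = $13,866.44; lead counsel retains $72,981.25 − $13,866.44 = $59,114.81.

$59,114.81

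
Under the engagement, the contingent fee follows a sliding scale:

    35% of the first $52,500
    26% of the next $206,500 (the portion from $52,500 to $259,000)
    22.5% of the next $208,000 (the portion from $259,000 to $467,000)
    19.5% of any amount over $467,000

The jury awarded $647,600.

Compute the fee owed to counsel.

First $52,500 at 35% = $18,375.00
Next $206,500 at 26% = $53,690.00
Next $208,000 at 22.5% = $46,800.00
Remaining $180,600 at 19.5% = $35,217.00
Fee: $18,375.00 + $53,690.00 + $46,800.00 + $35,217.00 = $154,082.00

$154,082.00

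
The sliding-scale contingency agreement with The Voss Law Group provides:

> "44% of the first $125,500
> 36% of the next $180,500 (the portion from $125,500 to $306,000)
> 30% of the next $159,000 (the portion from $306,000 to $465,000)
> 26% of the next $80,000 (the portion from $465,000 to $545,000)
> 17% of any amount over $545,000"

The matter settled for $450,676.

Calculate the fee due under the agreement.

$163,602.80

First $125,500 at 44% = $55,220.00
Next $180,500 at 36% = $64,980.00
Remaining $144,676 at 30% = $43,402.80
Fee: $55,220.00 + $64,980.00 + $43,402.80 = $163,602.80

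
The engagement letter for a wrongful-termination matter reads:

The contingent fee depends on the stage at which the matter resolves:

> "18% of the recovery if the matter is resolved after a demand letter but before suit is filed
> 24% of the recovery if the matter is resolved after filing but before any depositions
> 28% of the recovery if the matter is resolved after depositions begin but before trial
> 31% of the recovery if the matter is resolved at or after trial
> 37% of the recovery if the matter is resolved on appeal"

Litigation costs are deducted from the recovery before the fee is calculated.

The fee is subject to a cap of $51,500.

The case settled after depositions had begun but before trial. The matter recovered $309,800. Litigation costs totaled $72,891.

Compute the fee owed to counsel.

$51,500.00

Fee base (net of costs): $309,800 − $72,891 = $236,909
The matter settled after depositions had begun but before trial, so the 28% rate applies.
$236,909 × 28% = $66,334.52
$66,334.52 exceeds the $51,500 cap, so the fee is capped at $51,500.00.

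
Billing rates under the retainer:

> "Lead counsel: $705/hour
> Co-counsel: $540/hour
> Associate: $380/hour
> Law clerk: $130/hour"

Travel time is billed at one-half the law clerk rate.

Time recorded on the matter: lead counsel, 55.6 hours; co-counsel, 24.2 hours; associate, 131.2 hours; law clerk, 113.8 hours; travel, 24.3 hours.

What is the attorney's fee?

Lead counsel: 55.6 × $705 = $39,198.00
Co-counsel: 24.2 × $540 = $13,068.00
Associate: 131.2 × $380 = $49,856.00
Law clerk: 113.8 × $130 = $14,794.00
Subtotal: $39,198.00 + $13,068.00 + $49,856.00 + $14,794.00 = $116,916.00
Travel: 24.3 × ($130 ÷ 2) = 24.3 × $65.00 = $1,579.50
Total: $116,916.00 + $1,579.50 = $118,495.50

$118,495.50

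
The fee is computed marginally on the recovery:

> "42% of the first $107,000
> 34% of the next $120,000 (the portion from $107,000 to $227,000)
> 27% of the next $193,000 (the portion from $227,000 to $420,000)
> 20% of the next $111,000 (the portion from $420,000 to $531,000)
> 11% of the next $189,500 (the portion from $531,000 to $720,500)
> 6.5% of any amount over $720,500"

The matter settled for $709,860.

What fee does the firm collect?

First $107,000 at 42% = $44,940.00
Next $120,000 at 34% = $40,800.00
Next $193,000 at 27% = $52,110.00
Next $111,000 at 20% = $22,200.00
Remaining $178,860 at 11% = $19,674.60
Fee: $44,940.00 + $40,800.00 + $52,110.00 + $22,200.00 + $19,674.60 = $179,724.60

$179,724.60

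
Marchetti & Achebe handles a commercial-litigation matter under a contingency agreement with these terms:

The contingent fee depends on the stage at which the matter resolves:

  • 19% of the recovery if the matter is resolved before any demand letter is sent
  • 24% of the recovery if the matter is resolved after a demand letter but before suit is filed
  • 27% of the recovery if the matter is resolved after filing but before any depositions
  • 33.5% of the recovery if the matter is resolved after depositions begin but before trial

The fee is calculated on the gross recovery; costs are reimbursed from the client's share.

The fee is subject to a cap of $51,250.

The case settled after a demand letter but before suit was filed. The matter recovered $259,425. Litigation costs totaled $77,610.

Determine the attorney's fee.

Fee base is the gross recovery, $259,425; costs are reimbursed separately.
The matter settled after a demand letter but before suit was filed, so the 24% rate applies.
$259,425 × 24% = $62,262.00
$62,262.00 exceeds the $51,250 cap, so the fee is capped at $51,250.00.

$51,250.00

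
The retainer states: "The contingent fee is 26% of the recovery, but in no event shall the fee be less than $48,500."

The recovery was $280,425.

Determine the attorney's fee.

26% of $280,425 = $72,910.50
That exceeds the $48,500 minimum.

$72,910.50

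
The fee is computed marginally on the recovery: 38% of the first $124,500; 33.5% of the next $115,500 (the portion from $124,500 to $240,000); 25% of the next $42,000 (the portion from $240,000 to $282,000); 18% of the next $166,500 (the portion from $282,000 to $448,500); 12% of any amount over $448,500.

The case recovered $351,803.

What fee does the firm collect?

First $124,500 at 38% = $47,310.00
Next $115,500 at 33.5% = $38,692.50
Next $42,000 at 25% = $10,500.00
Remaining $69,803 at 18% = $12,564.54
Fee: $47,310.00 + $38,692.50 + $10,500.00 + $12,564.54 = $109,067.04

$109,067.04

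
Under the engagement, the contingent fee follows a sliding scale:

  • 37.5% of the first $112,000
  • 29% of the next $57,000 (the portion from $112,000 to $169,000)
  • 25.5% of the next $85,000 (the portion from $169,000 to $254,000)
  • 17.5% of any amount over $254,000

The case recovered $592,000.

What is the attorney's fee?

First $112,000 at 37.5% = $42,000.00
Next $57,000 at 29% = $16,530.00
Next $85,000 at 25.5% = $21,675.00
Remaining $338,000 at 17.5% = $59,150.00
Fee: $42,000.00 + $16,530.00 + $21,675.00 + $59,150.00 = $139,355.00

$139,355.00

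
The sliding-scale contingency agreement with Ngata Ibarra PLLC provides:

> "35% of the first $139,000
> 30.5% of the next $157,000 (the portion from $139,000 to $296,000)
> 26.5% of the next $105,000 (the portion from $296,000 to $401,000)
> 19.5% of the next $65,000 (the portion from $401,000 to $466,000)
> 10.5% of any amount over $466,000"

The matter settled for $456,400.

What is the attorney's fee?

$135,163.00

First $139,000 at 35% = $48,650.00
Next $157,000 at 30.5% = $47,885.00
Next $105,000 at 26.5% = $27,825.00
Remaining $55,400 at 19.5% = $10,803.00
Fee: $48,650.00 + $47,885.00 + $27,825.00 + $10,803.00 = $135,163.00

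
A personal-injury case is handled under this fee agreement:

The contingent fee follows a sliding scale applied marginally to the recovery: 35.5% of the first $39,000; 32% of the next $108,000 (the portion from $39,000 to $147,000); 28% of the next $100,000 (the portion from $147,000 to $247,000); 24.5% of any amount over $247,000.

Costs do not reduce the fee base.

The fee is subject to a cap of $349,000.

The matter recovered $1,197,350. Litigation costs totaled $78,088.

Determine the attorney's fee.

$309,240.75

Fee base is the gross recovery, $1,197,350; costs are reimbursed separately.
First $39,000 at 35.5% = $13,845.00
Next $108,000 at 32% = $34,560.00
Next $100,000 at 28% = $28,000.00
Remaining $950,350 at 24.5% = $232,835.75
Fee: $13,845.00 + $34,560.00 + $28,000.00 + $232,835.75 = $309,240.75
$309,240.75 is under the $349,000 cap.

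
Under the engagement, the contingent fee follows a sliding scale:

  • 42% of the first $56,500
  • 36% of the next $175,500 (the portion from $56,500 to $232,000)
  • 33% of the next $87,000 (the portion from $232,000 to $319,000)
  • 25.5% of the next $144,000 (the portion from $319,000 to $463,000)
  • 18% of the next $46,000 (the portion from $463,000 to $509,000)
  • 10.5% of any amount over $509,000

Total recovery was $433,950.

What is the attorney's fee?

First $56,500 at 42% = $23,730.00
Next $175,500 at 36% = $63,180.00
Next $87,000 at 33% = $28,710.00
Remaining $114,950 at 25.5% = $29,312.25
Fee: $23,730.00 + $63,180.00 + $28,710.00 + $29,312.25 = $144,932.25

$144,932.25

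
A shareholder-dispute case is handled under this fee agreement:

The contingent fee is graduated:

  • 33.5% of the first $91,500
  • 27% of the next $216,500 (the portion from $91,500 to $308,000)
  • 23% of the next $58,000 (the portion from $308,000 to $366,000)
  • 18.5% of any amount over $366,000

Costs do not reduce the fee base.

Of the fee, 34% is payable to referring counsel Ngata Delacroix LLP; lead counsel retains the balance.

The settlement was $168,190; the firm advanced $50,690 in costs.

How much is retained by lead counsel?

$33,896.81

Fee base is the gross recovery, $168,190; costs are reimbursed separately.
First $91,500 at 33.5% = $30,652.50
Remaining $76,690 at 27% = $20,706.30
Fee: $30,652.50 + $20,706.30 = $51,358.80
Referral share: 34% of $51,358.80 = $17,461.99; lead counsel retains $51,358.80 − $17,461.99 = $33,896.81.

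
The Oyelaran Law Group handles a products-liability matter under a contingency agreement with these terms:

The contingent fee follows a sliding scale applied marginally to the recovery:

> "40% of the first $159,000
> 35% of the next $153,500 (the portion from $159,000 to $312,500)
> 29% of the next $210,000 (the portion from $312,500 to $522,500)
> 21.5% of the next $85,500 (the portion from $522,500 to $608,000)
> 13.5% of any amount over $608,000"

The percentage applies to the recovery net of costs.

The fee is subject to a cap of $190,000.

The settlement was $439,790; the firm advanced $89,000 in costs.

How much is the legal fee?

Fee base (net of costs): $439,790 − $89,000 = $350,790
First $159,000 at 40% = $63,600.00
Next $153,500 at 35% = $53,725.00
Remaining $38,290 at 29% = $11,104.10
Fee: $63,600.00 + $53,725.00 + $11,104.10 = $128,429.10
$128,429.10 is under the $190,000 cap.

$128,429.10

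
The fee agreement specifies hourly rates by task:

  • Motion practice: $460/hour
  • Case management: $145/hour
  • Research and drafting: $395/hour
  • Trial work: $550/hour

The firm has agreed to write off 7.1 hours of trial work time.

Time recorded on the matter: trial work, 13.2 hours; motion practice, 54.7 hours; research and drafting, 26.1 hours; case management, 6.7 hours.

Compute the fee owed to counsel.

Motion practice: 54.7 × $460 = $25,162.00
Case management: 6.7 × $145 = $971.50
Research and drafting: 26.1 × $395 = $10,309.50
Trial work: 13.2 × $550 = $7,260.00
Subtotal: $43,703.00
Write-off: 7.1 × $550 = $3,905.00
Total: $43,703.00 − $3,905.00 = $39,798.00

$39,798.00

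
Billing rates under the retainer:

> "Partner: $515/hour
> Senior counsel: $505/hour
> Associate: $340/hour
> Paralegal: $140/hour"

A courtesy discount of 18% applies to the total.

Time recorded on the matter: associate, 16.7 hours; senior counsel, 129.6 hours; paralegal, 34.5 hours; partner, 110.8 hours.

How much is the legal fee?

Partner: 110.8 × $515 = $57,062.00
Senior counsel: 129.6 × $505 = $65,448.00
Associate: 16.7 × $340 = $5,678.00
Paralegal: 34.5 × $140 = $4,830.00
Subtotal: $133,018.00
Less 18% discount: −$23,943.24
Total: $133,018.00 − $23,943.24 = $109,074.76

$109,074.76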